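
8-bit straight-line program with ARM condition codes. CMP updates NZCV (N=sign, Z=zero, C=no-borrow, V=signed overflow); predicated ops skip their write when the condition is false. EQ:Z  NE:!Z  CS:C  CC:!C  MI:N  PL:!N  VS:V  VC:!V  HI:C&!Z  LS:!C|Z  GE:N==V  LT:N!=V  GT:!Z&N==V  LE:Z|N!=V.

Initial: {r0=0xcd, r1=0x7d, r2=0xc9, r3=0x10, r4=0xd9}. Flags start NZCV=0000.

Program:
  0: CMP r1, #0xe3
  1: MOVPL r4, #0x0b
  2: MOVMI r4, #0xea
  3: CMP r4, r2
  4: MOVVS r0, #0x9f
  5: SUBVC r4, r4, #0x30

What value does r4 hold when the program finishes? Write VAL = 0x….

[0] flags=1001 → (cmp)
[1] flags=1001 PL?F → skip
[2] flags=1001 MI?T → r4=0xea
[3] flags=0010 → (cmp)
[4] flags=0010 VS?F → skip
[5] flags=0010 VC?T → r4=0xba

VAL = 0xba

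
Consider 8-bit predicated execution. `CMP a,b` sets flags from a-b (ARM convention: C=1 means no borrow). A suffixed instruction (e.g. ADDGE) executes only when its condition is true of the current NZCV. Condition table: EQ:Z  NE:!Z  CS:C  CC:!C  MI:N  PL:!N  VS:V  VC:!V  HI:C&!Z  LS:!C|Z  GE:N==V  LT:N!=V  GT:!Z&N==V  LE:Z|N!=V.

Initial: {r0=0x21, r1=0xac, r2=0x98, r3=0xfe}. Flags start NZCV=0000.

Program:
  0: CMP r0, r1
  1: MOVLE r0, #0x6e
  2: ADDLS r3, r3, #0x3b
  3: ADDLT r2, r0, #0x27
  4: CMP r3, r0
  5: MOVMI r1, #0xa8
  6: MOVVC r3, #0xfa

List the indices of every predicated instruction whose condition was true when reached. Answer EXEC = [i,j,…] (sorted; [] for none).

EXEC = [2,6]

0: ✓ CMP  NZCV=0000
1: · MOVLE
2: ✓ ADDLS  r3←0x39
3: · ADDLT
4: ✓ CMP  NZCV=0010
5: · MOVMI
6: ✓ MOVVC  r3←0xfa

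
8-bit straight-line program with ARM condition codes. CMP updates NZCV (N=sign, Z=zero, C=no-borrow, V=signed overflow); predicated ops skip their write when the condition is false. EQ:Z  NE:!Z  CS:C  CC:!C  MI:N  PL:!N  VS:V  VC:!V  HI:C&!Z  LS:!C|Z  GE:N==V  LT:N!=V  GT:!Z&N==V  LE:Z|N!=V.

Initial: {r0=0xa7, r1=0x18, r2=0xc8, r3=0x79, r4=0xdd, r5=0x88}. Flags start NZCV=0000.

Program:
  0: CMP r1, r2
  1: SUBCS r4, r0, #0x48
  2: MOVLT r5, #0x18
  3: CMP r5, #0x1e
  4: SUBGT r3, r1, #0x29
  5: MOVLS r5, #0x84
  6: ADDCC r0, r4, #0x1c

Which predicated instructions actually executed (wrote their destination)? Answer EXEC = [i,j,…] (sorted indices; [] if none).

EXEC = []

[0] flags=0000 → (cmp)
[1] flags=0000 CS?F → skip
[2] flags=0000 LT?F → skip
[3] flags=0011 → (cmp)
[4] flags=0011 GT?F → skip
[5] flags=0011 LS?F → skip
[6] flags=0011 CC?F → skip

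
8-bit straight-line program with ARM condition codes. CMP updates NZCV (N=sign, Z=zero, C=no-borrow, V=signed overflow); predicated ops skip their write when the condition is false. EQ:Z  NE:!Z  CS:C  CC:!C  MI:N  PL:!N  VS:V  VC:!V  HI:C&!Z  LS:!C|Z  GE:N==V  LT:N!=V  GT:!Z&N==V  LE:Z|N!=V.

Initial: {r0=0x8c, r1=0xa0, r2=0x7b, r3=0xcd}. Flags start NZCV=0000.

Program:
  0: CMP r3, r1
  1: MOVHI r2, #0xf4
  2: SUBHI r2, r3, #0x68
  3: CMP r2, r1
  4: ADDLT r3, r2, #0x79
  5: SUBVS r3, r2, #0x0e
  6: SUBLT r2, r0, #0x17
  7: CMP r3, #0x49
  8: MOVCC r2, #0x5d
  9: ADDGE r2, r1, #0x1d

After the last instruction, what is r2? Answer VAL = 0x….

[0] flags=0010 → (cmp)
[1] flags=0010 HI?T → r2=0xf4
[2] flags=0010 HI?T → r2=0x65
[3] flags=1001 → (cmp)
[4] flags=1001 LT?F → skip
[5] flags=1001 VS?T → r3=0x57
[6] flags=1001 LT?F → skip
[7] flags=0010 → (cmp)
[8] flags=0010 CC?F → skip
[9] flags=0010 GE?T → r2=0xbd

VAL = 0xbd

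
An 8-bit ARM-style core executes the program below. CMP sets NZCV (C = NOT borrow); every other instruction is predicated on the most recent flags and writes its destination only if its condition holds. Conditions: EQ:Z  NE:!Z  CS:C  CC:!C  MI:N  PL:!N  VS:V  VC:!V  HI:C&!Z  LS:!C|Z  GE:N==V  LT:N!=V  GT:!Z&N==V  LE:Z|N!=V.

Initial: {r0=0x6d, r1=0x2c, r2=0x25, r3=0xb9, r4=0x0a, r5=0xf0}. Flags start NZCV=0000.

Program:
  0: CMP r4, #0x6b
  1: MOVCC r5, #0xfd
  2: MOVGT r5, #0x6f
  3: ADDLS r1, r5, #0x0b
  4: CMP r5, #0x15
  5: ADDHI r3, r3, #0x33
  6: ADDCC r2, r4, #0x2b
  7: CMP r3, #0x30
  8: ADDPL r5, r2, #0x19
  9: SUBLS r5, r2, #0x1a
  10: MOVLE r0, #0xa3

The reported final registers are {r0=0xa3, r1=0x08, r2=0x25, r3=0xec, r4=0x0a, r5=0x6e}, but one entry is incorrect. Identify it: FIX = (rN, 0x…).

0: ✓ CMP  NZCV=1000
1: ✓ MOVCC  r5←0xfd
2: · MOVGT
3: ✓ ADDLS  r1←0x08
4: ✓ CMP  NZCV=1010
5: ✓ ADDHI  r3←0xec
6: · ADDCC
7: ✓ CMP  NZCV=1010
8: · ADDPL
9: · SUBLS
10: ✓ MOVLE  r0←0xa3

FIX = (r5, 0xfd)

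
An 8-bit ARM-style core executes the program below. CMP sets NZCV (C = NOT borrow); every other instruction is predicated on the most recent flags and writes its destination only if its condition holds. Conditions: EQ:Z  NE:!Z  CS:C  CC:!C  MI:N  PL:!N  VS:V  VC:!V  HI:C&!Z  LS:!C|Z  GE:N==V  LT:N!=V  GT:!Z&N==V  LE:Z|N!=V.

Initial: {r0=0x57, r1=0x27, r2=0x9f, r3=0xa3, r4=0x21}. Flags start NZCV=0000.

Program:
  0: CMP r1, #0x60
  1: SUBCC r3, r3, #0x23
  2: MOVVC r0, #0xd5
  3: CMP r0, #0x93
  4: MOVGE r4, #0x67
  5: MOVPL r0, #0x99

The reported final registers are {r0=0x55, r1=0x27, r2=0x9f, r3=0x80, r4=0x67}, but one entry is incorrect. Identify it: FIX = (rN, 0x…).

0: ✓ CMP  NZCV=1000
1: ✓ SUBCC  r3←0x80
2: ✓ MOVVC  r0←0xd5
3: ✓ CMP  NZCV=0010
4: ✓ MOVGE  r4←0x67
5: ✓ MOVPL  r0←0x99

FIX = (r0, 0x99)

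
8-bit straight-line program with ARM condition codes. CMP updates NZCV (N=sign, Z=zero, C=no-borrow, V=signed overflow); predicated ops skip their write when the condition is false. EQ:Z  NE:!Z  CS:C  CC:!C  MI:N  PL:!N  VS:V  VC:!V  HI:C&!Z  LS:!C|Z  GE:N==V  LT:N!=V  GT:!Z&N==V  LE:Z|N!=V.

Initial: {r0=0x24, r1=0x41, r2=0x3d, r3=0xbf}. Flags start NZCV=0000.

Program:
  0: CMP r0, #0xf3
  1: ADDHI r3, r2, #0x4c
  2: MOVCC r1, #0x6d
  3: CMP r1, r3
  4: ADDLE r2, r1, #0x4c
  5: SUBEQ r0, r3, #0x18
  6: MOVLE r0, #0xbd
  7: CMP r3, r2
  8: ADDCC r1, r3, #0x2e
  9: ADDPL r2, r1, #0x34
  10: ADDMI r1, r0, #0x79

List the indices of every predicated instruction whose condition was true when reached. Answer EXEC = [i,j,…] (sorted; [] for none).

[0] flags=0000 → (cmp)
[1] flags=0000 HI?F → skip
[2] flags=0000 CC?T → r1=0x6d
[3] flags=1001 → (cmp)
[4] flags=1001 LE?F → skip
[5] flags=1001 EQ?F → skip
[6] flags=1001 LE?F → skip
[7] flags=1010 → (cmp)
[8] flags=1010 CC?F → skip
[9] flags=1010 PL?F → skip
[10] flags=1010 MI?T → r1=0x9d

EXEC = [2,10]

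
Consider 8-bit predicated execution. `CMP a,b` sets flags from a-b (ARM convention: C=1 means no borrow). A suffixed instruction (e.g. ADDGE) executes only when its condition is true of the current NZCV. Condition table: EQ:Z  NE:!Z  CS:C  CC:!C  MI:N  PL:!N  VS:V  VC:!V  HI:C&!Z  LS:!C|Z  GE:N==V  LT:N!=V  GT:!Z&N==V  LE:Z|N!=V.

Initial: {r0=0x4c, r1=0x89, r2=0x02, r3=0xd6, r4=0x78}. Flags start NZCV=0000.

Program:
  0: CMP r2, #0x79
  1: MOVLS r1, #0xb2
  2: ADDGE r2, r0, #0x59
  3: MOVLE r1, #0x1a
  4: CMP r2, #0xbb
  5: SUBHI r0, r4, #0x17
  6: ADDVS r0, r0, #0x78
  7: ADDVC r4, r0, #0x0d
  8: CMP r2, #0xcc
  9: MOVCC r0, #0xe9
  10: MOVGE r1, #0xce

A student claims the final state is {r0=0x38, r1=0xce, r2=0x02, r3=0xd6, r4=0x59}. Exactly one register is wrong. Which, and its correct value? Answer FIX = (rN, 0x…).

0: ✓ CMP  NZCV=1000
1: ✓ MOVLS  r1←0xb2
2: · ADDGE
3: ✓ MOVLE  r1←0x1a
4: ✓ CMP  NZCV=0000
5: · SUBHI
6: · ADDVS
7: ✓ ADDVC  r4←0x59
8: ✓ CMP  NZCV=0000
9: ✓ MOVCC  r0←0xe9
10: ✓ MOVGE  r1←0xce

FIX = (r0, 0xe9)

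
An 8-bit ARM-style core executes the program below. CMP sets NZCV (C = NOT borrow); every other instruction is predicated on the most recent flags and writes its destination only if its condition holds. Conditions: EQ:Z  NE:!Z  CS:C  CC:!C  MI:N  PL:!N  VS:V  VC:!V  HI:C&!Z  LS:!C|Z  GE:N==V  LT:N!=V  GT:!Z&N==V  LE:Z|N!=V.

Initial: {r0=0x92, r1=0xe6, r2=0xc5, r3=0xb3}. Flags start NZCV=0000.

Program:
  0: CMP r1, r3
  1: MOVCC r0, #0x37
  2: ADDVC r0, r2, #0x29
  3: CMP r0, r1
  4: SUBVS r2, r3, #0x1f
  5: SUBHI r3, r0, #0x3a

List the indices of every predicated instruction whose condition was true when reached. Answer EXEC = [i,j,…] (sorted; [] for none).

0: ✓ CMP  NZCV=0010
1: · MOVCC
2: ✓ ADDVC  r0←0xee
3: ✓ CMP  NZCV=0010
4: · SUBVS
5: ✓ SUBHI  r3←0xb4

EXEC = [2,5]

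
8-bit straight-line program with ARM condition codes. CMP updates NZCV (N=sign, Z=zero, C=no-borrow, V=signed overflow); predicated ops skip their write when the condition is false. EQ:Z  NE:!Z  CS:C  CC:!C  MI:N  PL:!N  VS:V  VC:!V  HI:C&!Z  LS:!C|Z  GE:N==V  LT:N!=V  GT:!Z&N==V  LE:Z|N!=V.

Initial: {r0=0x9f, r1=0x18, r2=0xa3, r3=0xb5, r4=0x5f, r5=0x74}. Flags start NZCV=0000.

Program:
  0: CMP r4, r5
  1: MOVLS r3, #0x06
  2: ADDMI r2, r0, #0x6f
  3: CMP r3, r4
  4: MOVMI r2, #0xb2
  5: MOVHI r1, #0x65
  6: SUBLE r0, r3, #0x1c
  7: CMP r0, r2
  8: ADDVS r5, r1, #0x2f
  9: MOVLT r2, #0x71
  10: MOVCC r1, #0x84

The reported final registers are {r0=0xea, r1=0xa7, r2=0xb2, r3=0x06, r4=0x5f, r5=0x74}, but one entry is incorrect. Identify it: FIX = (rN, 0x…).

0: ✓ CMP  NZCV=1000
1: ✓ MOVLS  r3←0x06
2: ✓ ADDMI  r2←0x0e
3: ✓ CMP  NZCV=1000
4: ✓ MOVMI  r2←0xb2
5: · MOVHI
6: ✓ SUBLE  r0←0xea
7: ✓ CMP  NZCV=0010
8: · ADDVS
9: · MOVLT
10: · MOVCC

FIX = (r1, 0x18)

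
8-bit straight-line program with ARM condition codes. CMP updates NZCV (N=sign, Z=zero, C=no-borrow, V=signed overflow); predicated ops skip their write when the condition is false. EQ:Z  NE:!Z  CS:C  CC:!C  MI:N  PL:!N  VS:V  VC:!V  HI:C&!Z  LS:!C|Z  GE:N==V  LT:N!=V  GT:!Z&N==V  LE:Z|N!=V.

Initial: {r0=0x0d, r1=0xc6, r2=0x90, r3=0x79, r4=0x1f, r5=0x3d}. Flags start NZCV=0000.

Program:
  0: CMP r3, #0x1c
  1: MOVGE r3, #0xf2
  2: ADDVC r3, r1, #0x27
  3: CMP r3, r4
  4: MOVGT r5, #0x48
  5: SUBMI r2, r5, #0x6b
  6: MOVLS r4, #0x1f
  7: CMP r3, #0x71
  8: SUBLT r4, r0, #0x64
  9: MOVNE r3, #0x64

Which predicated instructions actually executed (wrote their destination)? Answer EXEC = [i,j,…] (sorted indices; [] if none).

[0] flags=0010 → (cmp)
[1] flags=0010 GE?T → r3=0xf2
[2] flags=0010 VC?T → r3=0xed
[3] flags=1010 → (cmp)
[4] flags=1010 GT?F → skip
[5] flags=1010 MI?T → r2=0xd2
[6] flags=1010 LS?F → skip
[7] flags=0011 → (cmp)
[8] flags=0011 LT?T → r4=0xa9
[9] flags=0011 NE?T → r3=0x64

EXEC = [1,2,5,8,9]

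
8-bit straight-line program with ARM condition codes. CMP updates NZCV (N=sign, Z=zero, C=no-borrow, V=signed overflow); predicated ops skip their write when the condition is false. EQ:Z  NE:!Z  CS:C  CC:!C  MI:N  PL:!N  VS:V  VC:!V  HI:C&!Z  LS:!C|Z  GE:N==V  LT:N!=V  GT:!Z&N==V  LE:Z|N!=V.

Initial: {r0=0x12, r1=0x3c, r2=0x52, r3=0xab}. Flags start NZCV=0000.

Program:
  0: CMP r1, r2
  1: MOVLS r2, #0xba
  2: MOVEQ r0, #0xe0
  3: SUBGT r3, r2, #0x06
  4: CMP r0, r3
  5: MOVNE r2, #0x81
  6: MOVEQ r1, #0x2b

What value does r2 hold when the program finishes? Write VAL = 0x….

[0] flags=1000 → (cmp)
[1] flags=1000 LS?T → r2=0xba
[2] flags=1000 EQ?F → skip
[3] flags=1000 GT?F → skip
[4] flags=0000 → (cmp)
[5] flags=0000 NE?T → r2=0x81
[6] flags=0000 EQ?F → skip

VAL = 0x81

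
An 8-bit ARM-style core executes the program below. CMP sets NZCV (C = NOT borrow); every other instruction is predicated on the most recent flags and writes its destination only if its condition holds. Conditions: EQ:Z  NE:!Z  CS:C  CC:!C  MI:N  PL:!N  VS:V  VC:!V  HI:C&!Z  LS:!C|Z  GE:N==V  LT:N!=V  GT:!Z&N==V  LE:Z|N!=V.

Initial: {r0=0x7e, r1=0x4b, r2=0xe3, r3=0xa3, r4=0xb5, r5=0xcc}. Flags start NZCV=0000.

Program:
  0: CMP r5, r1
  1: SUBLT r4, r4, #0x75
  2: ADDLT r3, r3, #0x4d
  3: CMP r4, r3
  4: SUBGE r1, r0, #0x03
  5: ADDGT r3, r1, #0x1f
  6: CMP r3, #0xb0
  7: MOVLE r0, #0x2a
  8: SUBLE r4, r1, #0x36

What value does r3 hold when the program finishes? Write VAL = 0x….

VAL = 0x9a

0: ✓ CMP  NZCV=1010
1: ✓ SUBLT  r4←0x40
2: ✓ ADDLT  r3←0xf0
3: ✓ CMP  NZCV=0000
4: ✓ SUBGE  r1←0x7b
5: ✓ ADDGT  r3←0x9a
6: ✓ CMP  NZCV=1000
7: ✓ MOVLE  r0←0x2a
8: ✓ SUBLE  r4←0x45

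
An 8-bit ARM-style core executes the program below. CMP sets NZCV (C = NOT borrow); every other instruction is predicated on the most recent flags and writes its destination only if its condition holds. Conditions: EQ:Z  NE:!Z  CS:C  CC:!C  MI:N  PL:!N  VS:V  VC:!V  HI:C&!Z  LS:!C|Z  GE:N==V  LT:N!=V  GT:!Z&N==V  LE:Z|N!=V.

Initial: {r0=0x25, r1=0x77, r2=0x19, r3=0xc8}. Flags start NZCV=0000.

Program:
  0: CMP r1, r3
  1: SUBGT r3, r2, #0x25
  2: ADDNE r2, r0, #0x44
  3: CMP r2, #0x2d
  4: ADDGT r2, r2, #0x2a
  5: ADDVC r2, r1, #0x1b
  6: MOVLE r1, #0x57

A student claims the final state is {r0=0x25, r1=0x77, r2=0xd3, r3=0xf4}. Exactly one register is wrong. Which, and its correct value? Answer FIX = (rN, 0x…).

FIX = (r2, 0x92)

0: ✓ CMP  NZCV=1001
1: ✓ SUBGT  r3←0xf4
2: ✓ ADDNE  r2←0x69
3: ✓ CMP  NZCV=0010
4: ✓ ADDGT  r2←0x93
5: ✓ ADDVC  r2←0x92
6: · MOVLE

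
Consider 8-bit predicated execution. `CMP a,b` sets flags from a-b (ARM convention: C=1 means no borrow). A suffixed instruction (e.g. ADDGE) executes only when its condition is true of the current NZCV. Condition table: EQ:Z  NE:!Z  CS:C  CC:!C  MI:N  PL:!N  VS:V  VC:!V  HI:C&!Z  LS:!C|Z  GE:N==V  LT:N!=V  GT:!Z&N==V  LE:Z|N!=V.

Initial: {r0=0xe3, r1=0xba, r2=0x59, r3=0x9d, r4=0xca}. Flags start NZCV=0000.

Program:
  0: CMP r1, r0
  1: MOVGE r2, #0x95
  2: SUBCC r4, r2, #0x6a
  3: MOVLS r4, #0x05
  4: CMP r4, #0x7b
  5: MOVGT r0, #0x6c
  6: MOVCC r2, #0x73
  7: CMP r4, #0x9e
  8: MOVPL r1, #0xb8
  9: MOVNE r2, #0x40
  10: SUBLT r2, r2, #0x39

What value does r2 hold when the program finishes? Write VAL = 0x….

[0] flags=1000 → (cmp)
[1] flags=1000 GE?F → skip
[2] flags=1000 CC?T → r4=0xef
[3] flags=1000 LS?T → r4=0x05
[4] flags=1000 → (cmp)
[5] flags=1000 GT?F → skip
[6] flags=1000 CC?T → r2=0x73
[7] flags=0000 → (cmp)
[8] flags=0000 PL?T → r1=0xb8
[9] flags=0000 NE?T → r2=0x40
[10] flags=0000 LT?F → skip

VAL = 0x40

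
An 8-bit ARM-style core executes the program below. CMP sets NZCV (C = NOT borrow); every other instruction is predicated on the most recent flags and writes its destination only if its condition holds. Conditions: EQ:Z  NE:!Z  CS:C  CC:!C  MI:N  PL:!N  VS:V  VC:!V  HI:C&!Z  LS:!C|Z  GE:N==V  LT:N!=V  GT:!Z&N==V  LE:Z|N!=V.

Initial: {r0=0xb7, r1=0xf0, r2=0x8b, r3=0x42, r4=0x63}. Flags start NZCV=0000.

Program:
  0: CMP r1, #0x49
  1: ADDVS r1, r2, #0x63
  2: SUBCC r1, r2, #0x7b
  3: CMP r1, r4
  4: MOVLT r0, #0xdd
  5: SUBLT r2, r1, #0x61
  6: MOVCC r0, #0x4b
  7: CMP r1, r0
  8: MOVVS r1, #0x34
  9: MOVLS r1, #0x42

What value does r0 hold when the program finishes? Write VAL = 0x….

[0] flags=1010 → (cmp)
[1] flags=1010 VS?F → skip
[2] flags=1010 CC?F → skip
[3] flags=1010 → (cmp)
[4] flags=1010 LT?T → r0=0xdd
[5] flags=1010 LT?T → r2=0x8f
[6] flags=1010 CC?F → skip
[7] flags=0010 → (cmp)
[8] flags=0010 VS?F → skip
[9] flags=0010 LS?F → skip

VAL = 0xdd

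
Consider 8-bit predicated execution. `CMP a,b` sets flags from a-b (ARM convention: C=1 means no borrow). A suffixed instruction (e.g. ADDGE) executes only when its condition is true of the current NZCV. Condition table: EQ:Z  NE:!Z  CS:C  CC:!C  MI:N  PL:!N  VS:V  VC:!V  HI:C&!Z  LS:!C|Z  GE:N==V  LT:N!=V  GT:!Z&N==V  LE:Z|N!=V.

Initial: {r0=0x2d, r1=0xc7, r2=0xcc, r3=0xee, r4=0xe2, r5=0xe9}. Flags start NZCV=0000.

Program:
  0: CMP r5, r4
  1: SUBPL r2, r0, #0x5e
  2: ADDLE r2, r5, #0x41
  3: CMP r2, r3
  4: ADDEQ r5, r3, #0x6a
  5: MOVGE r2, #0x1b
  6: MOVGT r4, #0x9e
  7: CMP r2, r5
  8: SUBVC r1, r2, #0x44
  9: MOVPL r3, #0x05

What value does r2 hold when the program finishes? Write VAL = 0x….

[0] flags=0010 → (cmp)
[1] flags=0010 PL?T → r2=0xcf
[2] flags=0010 LE?F → skip
[3] flags=1000 → (cmp)
[4] flags=1000 EQ?F → skip
[5] flags=1000 GE?F → skip
[6] flags=1000 GT?F → skip
[7] flags=1000 → (cmp)
[8] flags=1000 VC?T → r1=0x8b
[9] flags=1000 PL?F → skip

VAL = 0xcf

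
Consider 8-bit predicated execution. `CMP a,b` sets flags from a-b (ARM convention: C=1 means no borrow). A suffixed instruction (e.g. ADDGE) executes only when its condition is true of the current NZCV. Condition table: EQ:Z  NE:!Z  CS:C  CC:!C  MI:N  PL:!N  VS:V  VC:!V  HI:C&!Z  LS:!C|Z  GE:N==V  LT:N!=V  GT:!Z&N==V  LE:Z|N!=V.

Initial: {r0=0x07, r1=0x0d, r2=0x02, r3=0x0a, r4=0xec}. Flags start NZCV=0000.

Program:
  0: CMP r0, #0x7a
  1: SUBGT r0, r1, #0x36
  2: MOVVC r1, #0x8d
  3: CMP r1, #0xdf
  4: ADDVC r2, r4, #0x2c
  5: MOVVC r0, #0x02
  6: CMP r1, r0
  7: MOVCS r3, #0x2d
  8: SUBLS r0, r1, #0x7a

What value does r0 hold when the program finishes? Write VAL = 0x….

0: ✓ CMP  NZCV=1000
1: · SUBGT
2: ✓ MOVVC  r1←0x8d
3: ✓ CMP  NZCV=1000
4: ✓ ADDVC  r2←0x18
5: ✓ MOVVC  r0←0x02
6: ✓ CMP  NZCV=1010
7: ✓ MOVCS  r3←0x2d
8: · SUBLS

VAL = 0x02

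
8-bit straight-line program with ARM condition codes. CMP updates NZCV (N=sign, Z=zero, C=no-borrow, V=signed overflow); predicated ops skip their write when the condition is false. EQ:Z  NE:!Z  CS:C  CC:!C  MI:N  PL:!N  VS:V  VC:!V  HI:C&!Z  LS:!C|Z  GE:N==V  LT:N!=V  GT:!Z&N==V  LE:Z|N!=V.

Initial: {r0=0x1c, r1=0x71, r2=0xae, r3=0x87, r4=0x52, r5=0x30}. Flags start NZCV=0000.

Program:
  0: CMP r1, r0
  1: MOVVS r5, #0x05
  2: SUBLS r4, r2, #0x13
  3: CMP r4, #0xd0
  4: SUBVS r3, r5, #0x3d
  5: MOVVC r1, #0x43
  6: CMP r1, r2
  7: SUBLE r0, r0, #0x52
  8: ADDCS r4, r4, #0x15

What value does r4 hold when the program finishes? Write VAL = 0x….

VAL = 0x52

[0] flags=0010 → (cmp)
[1] flags=0010 VS?F → skip
[2] flags=0010 LS?F → skip
[3] flags=1001 → (cmp)
[4] flags=1001 VS?T → r3=0xf3
[5] flags=1001 VC?F → skip
[6] flags=1001 → (cmp)
[7] flags=1001 LE?F → skip
[8] flags=1001 CS?F → skip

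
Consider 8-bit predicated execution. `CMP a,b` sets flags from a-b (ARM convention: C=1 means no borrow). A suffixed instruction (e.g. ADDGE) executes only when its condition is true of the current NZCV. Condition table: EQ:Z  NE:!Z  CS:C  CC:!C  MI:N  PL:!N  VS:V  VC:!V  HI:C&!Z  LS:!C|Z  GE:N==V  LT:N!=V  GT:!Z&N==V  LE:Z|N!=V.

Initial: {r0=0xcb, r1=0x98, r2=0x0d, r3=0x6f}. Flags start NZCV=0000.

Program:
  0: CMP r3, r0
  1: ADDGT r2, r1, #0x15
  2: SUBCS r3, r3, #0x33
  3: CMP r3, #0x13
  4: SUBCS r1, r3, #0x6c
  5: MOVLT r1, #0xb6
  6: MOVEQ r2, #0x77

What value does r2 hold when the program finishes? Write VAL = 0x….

[0] flags=1001 → (cmp)
[1] flags=1001 GT?T → r2=0xad
[2] flags=1001 CS?F → skip
[3] flags=0010 → (cmp)
[4] flags=0010 CS?T → r1=0x03
[5] flags=0010 LT?F → skip
[6] flags=0010 EQ?F → skip

VAL = 0xad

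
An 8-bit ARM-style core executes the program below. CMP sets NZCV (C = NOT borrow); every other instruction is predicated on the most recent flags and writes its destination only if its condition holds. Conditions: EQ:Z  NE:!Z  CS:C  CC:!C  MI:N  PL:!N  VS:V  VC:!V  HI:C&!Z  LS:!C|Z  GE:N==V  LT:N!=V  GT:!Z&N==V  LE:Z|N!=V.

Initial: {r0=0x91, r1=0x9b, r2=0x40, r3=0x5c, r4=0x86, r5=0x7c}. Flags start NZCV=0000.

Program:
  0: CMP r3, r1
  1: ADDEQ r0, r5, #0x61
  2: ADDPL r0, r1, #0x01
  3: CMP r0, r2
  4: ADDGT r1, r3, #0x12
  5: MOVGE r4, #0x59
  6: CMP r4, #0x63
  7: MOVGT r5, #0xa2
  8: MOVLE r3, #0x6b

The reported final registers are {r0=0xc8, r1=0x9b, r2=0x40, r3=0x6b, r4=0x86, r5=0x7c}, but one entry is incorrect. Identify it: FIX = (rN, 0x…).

[0] flags=1001 → (cmp)
[1] flags=1001 EQ?F → skip
[2] flags=1001 PL?F → skip
[3] flags=0011 → (cmp)
[4] flags=0011 GT?F → skip
[5] flags=0011 GE?F → skip
[6] flags=0011 → (cmp)
[7] flags=0011 GT?F → skip
[8] flags=0011 LE?T → r3=0x6b

FIX = (r0, 0x91)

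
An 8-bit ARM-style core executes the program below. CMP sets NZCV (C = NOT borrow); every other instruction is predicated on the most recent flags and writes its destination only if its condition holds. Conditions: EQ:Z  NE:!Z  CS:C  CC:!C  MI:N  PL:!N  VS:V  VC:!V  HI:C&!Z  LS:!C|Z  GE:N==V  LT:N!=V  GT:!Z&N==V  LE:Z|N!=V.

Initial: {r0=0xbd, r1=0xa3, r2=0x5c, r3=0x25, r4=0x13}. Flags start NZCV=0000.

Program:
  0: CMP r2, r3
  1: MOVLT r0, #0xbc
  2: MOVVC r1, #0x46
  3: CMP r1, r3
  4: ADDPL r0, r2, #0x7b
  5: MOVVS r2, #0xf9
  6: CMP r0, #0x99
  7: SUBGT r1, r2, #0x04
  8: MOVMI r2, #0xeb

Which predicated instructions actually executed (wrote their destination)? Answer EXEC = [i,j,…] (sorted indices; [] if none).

EXEC = [2,4,7]

0: ✓ CMP  NZCV=0010
1: · MOVLT
2: ✓ MOVVC  r1←0x46
3: ✓ CMP  NZCV=0010
4: ✓ ADDPL  r0←0xd7
5: · MOVVS
6: ✓ CMP  NZCV=0010
7: ✓ SUBGT  r1←0x58
8: · MOVMI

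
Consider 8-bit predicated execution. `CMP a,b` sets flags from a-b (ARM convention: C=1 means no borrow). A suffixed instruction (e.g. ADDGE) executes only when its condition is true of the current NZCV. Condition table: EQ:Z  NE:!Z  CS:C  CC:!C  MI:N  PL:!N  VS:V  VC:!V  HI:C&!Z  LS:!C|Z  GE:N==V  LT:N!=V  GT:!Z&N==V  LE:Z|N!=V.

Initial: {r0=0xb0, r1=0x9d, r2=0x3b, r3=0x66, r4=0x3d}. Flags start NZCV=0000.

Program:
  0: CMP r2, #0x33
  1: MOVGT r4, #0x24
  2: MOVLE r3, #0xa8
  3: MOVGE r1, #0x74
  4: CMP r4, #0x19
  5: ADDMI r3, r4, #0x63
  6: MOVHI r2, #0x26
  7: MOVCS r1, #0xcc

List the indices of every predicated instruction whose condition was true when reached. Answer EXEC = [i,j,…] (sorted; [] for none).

EXEC = [1,3,6,7]

0: ✓ CMP  NZCV=0010
1: ✓ MOVGT  r4←0x24
2: · MOVLE
3: ✓ MOVGE  r1←0x74
4: ✓ CMP  NZCV=0010
5: · ADDMI
6: ✓ MOVHI  r2←0x26
7: ✓ MOVCS  r1←0xcc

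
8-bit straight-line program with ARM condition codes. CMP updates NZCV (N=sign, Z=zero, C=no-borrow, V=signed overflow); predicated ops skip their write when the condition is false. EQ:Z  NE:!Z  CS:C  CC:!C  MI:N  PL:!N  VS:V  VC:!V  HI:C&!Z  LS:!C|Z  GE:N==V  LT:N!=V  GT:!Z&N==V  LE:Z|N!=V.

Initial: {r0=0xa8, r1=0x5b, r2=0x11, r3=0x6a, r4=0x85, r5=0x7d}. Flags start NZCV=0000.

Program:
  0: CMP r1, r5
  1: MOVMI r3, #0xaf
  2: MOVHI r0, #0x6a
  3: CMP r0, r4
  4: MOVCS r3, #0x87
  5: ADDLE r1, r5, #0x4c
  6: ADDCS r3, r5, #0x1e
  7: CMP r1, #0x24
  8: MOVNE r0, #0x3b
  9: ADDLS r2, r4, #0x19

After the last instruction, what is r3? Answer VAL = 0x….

0: ✓ CMP  NZCV=1000
1: ✓ MOVMI  r3←0xaf
2: · MOVHI
3: ✓ CMP  NZCV=0010
4: ✓ MOVCS  r3←0x87
5: · ADDLE
6: ✓ ADDCS  r3←0x9b
7: ✓ CMP  NZCV=0010
8: ✓ MOVNE  r0←0x3b
9: · ADDLS

VAL = 0x9b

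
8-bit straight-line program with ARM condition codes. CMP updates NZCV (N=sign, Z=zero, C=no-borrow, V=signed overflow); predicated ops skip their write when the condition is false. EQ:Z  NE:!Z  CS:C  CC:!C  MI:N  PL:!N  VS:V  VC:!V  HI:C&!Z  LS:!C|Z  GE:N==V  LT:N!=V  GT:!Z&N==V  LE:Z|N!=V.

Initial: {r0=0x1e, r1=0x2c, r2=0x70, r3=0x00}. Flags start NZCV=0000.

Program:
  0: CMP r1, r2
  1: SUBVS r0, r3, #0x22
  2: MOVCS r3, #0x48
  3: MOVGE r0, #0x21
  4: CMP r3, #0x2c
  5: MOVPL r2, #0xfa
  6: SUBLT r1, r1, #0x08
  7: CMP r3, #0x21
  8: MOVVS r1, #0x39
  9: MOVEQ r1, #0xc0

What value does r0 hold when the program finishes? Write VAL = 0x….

VAL = 0x1e

0: ✓ CMP  NZCV=1000
1: · SUBVS
2: · MOVCS
3: · MOVGE
4: ✓ CMP  NZCV=1000
5: · MOVPL
6: ✓ SUBLT  r1←0x24
7: ✓ CMP  NZCV=1000
8: · MOVVS
9: · MOVEQ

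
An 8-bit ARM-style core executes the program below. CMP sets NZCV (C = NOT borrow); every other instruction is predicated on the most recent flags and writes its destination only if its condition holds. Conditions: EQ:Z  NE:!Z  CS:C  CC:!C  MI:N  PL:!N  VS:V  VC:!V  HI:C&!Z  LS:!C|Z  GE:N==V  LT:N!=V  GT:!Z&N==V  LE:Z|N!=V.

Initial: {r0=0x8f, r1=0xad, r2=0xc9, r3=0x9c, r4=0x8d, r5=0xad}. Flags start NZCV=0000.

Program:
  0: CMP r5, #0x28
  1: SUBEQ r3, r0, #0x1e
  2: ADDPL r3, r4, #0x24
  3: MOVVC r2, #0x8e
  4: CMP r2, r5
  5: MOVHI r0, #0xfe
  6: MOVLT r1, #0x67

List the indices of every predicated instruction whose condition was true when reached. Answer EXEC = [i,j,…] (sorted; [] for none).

[0] flags=1010 → (cmp)
[1] flags=1010 EQ?F → skip
[2] flags=1010 PL?F → skip
[3] flags=1010 VC?T → r2=0x8e
[4] flags=1000 → (cmp)
[5] flags=1000 HI?F → skip
[6] flags=1000 LT?T → r1=0x67

EXEC = [3,6]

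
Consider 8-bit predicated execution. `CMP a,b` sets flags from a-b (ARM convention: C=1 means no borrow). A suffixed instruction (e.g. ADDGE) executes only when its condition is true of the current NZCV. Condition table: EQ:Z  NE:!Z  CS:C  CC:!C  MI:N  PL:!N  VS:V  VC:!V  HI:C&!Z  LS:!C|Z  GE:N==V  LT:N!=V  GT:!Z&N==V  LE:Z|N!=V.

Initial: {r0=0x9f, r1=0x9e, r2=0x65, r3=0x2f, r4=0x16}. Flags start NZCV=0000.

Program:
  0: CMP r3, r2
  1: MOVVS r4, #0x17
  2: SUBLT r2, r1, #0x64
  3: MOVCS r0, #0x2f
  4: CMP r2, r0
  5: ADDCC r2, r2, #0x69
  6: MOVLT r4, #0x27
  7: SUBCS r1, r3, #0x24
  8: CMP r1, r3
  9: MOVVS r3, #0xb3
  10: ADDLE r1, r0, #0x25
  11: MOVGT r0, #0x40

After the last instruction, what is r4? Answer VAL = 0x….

[0] flags=1000 → (cmp)
[1] flags=1000 VS?F → skip
[2] flags=1000 LT?T → r2=0x3a
[3] flags=1000 CS?F → skip
[4] flags=1001 → (cmp)
[5] flags=1001 CC?T → r2=0xa3
[6] flags=1001 LT?F → skip
[7] flags=1001 CS?F → skip
[8] flags=0011 → (cmp)
[9] flags=0011 VS?T → r3=0xb3
[10] flags=0011 LE?T → r1=0xc4
[11] flags=0011 GT?F → skip

VAL = 0x16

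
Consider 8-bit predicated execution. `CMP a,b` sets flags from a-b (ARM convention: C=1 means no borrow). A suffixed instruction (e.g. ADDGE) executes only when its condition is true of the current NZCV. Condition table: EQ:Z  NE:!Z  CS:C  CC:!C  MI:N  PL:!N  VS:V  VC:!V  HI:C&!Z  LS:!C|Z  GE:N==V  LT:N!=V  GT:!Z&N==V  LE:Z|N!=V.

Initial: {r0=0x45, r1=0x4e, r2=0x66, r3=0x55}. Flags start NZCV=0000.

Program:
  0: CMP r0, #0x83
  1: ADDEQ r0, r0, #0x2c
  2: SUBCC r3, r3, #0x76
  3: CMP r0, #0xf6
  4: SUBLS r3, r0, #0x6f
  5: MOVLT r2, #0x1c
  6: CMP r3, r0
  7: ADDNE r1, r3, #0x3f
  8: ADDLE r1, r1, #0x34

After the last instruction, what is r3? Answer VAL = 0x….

0: ✓ CMP  NZCV=1001
1: · ADDEQ
2: ✓ SUBCC  r3←0xdf
3: ✓ CMP  NZCV=0000
4: ✓ SUBLS  r3←0xd6
5: · MOVLT
6: ✓ CMP  NZCV=1010
7: ✓ ADDNE  r1←0x15
8: ✓ ADDLE  r1←0x49

VAL = 0xd6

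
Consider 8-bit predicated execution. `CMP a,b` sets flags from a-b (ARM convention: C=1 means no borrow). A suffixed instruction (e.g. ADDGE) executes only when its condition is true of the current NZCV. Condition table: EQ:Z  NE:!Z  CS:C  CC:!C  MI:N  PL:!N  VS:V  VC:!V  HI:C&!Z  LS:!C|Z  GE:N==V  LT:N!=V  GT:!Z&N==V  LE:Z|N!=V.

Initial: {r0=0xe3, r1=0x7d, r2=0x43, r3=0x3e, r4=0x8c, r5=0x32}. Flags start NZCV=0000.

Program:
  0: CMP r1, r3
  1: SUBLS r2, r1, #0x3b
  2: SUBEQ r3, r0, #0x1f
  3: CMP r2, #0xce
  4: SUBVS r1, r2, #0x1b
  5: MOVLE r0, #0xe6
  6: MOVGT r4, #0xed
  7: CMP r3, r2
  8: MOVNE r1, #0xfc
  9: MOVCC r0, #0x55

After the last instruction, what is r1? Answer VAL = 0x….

[0] flags=0010 → (cmp)
[1] flags=0010 LS?F → skip
[2] flags=0010 EQ?F → skip
[3] flags=0000 → (cmp)
[4] flags=0000 VS?F → skip
[5] flags=0000 LE?F → skip
[6] flags=0000 GT?T → r4=0xed
[7] flags=1000 → (cmp)
[8] flags=1000 NE?T → r1=0xfc
[9] flags=1000 CC?T → r0=0x55

VAL = 0xfc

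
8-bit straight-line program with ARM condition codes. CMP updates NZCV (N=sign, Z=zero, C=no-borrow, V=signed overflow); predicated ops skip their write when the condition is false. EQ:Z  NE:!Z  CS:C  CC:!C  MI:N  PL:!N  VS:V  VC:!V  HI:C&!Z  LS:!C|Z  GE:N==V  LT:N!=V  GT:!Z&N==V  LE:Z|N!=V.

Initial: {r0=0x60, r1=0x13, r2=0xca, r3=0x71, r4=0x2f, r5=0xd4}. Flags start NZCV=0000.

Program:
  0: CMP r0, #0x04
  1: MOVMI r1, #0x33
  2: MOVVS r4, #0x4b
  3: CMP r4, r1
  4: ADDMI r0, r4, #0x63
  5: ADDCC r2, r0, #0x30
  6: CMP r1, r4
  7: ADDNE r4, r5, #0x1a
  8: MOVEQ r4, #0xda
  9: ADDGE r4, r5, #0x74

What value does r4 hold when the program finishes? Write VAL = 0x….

[0] flags=0010 → (cmp)
[1] flags=0010 MI?F → skip
[2] flags=0010 VS?F → skip
[3] flags=0010 → (cmp)
[4] flags=0010 MI?F → skip
[5] flags=0010 CC?F → skip
[6] flags=1000 → (cmp)
[7] flags=1000 NE?T → r4=0xee
[8] flags=1000 EQ?F → skip
[9] flags=1000 GE?F → skip

VAL = 0xee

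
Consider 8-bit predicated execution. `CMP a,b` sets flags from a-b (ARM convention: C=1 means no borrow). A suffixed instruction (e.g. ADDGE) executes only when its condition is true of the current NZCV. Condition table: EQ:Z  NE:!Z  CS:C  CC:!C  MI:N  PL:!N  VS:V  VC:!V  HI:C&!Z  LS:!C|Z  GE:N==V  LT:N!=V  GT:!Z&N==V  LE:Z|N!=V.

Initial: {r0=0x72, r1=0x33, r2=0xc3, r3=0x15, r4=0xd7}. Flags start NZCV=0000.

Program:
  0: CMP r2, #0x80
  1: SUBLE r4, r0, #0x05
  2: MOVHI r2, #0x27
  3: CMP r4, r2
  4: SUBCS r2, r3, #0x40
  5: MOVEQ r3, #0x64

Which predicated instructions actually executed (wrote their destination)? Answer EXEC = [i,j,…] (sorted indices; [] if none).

0: ✓ CMP  NZCV=0010
1: · SUBLE
2: ✓ MOVHI  r2←0x27
3: ✓ CMP  NZCV=1010
4: ✓ SUBCS  r2←0xd5
5: · MOVEQ

EXEC = [2,4]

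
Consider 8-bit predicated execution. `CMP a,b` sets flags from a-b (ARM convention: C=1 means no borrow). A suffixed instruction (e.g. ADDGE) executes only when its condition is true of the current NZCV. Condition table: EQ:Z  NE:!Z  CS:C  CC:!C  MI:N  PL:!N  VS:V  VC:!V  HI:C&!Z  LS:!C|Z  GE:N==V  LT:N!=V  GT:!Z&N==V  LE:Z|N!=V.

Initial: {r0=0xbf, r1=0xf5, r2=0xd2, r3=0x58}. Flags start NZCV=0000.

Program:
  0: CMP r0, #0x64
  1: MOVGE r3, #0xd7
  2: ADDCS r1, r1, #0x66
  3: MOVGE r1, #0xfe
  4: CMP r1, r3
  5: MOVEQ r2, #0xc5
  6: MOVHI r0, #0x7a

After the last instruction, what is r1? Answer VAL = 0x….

VAL = 0x5b

0: ✓ CMP  NZCV=0011
1: · MOVGE
2: ✓ ADDCS  r1←0x5b
3: · MOVGE
4: ✓ CMP  NZCV=0010
5: · MOVEQ
6: ✓ MOVHI  r0←0x7a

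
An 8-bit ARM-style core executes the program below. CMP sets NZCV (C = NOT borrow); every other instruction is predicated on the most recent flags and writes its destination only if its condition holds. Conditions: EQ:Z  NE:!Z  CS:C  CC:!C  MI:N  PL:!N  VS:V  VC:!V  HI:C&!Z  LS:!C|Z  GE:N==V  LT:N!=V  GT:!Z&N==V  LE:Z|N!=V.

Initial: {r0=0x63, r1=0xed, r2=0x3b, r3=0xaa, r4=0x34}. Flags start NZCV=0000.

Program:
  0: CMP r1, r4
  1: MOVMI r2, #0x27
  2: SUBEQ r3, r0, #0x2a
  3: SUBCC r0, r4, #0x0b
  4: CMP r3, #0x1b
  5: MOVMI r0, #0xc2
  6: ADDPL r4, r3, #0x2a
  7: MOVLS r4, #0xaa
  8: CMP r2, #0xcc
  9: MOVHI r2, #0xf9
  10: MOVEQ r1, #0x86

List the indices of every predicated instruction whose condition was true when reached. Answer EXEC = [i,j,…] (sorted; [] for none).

EXEC = [1,5]

[0] flags=1010 → (cmp)
[1] flags=1010 MI?T → r2=0x27
[2] flags=1010 EQ?F → skip
[3] flags=1010 CC?F → skip
[4] flags=1010 → (cmp)
[5] flags=1010 MI?T → r0=0xc2
[6] flags=1010 PL?F → skip
[7] flags=1010 LS?F → skip
[8] flags=0000 → (cmp)
[9] flags=0000 HI?F → skip
[10] flags=0000 EQ?F → skip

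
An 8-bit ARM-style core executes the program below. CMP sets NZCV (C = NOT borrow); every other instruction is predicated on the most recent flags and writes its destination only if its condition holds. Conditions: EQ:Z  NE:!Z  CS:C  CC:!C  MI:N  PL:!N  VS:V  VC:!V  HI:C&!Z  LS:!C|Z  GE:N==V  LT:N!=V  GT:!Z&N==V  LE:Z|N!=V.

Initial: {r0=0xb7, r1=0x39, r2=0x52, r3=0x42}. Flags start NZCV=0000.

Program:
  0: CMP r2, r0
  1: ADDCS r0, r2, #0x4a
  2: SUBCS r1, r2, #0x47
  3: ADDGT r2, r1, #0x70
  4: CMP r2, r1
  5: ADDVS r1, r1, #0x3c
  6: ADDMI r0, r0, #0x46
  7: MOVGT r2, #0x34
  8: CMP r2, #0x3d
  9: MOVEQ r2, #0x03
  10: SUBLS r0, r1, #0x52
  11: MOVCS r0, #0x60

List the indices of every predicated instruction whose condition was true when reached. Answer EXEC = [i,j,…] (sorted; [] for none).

EXEC = [3,5,11]

[0] flags=1001 → (cmp)
[1] flags=1001 CS?F → skip
[2] flags=1001 CS?F → skip
[3] flags=1001 GT?T → r2=0xa9
[4] flags=0011 → (cmp)
[5] flags=0011 VS?T → r1=0x75
[6] flags=0011 MI?F → skip
[7] flags=0011 GT?F → skip
[8] flags=0011 → (cmp)
[9] flags=0011 EQ?F → skip
[10] flags=0011 LS?F → skip
[11] flags=0011 CS?T → r0=0x60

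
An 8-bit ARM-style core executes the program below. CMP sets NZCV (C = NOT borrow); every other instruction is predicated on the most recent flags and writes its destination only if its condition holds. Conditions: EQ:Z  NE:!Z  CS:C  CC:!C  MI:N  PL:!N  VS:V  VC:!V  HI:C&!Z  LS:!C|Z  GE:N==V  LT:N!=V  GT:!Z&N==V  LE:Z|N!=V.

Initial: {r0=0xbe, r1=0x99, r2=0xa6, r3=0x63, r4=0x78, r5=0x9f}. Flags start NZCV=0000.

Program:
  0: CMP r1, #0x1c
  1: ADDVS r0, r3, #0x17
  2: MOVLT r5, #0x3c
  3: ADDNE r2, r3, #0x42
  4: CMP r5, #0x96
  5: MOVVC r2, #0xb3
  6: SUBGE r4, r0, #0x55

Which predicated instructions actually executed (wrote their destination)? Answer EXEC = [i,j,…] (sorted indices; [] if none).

EXEC = [1,2,3,6]

0: ✓ CMP  NZCV=0011
1: ✓ ADDVS  r0←0x7a
2: ✓ MOVLT  r5←0x3c
3: ✓ ADDNE  r2←0xa5
4: ✓ CMP  NZCV=1001
5: · MOVVC
6: ✓ SUBGE  r4←0x25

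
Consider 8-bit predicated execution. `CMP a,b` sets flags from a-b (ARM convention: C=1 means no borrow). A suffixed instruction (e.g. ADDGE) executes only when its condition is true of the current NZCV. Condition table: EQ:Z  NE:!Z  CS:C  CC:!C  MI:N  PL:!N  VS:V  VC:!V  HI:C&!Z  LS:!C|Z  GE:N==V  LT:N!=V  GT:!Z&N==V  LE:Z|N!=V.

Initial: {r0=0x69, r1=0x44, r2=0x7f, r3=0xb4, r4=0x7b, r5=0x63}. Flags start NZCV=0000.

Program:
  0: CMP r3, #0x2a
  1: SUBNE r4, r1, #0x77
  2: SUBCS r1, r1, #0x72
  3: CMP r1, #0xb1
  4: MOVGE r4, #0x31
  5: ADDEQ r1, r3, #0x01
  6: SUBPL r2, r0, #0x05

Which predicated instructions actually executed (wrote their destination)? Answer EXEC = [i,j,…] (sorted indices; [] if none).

[0] flags=1010 → (cmp)
[1] flags=1010 NE?T → r4=0xcd
[2] flags=1010 CS?T → r1=0xd2
[3] flags=0010 → (cmp)
[4] flags=0010 GE?T → r4=0x31
[5] flags=0010 EQ?F → skip
[6] flags=0010 PL?T → r2=0x64

EXEC = [1,2,4,6]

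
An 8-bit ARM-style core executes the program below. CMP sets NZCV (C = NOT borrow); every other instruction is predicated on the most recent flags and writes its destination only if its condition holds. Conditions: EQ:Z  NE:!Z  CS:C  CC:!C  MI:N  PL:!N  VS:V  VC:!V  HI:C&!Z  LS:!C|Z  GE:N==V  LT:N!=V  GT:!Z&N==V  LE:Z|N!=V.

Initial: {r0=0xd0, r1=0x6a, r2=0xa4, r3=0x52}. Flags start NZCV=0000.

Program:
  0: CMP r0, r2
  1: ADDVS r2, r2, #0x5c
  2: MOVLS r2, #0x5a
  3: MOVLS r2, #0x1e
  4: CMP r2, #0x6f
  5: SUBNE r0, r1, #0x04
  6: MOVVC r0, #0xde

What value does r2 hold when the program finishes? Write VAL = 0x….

0: ✓ CMP  NZCV=0010
1: · ADDVS
2: · MOVLS
3: · MOVLS
4: ✓ CMP  NZCV=0011
5: ✓ SUBNE  r0←0x66
6: · MOVVC

VAL = 0xa4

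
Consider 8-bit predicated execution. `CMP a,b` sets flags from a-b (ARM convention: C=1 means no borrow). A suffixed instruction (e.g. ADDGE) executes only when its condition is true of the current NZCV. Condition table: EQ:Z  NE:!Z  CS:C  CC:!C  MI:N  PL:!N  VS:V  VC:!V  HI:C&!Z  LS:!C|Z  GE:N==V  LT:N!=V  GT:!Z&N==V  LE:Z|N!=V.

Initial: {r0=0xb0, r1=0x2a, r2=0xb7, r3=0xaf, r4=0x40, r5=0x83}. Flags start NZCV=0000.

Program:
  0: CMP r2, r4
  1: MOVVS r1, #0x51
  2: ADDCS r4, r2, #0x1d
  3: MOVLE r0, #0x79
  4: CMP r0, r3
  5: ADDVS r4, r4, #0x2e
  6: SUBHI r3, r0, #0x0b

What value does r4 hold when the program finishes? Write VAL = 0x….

VAL = 0x02

[0] flags=0011 → (cmp)
[1] flags=0011 VS?T → r1=0x51
[2] flags=0011 CS?T → r4=0xd4
[3] flags=0011 LE?T → r0=0x79
[4] flags=1001 → (cmp)
[5] flags=1001 VS?T → r4=0x02
[6] flags=1001 HI?F → skip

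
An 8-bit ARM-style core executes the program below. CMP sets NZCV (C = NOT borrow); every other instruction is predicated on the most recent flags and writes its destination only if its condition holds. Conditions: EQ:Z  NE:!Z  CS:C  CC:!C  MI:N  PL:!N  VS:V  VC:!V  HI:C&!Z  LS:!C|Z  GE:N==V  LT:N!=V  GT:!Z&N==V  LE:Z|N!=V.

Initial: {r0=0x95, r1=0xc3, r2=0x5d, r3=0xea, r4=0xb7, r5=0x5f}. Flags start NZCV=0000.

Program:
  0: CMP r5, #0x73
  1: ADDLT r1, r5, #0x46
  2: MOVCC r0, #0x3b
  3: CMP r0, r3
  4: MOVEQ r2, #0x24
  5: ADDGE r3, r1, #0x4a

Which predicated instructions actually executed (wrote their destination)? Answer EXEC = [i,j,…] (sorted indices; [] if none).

0: ✓ CMP  NZCV=1000
1: ✓ ADDLT  r1←0xa5
2: ✓ MOVCC  r0←0x3b
3: ✓ CMP  NZCV=0000
4: · MOVEQ
5: ✓ ADDGE  r3←0xef

EXEC = [1,2,5]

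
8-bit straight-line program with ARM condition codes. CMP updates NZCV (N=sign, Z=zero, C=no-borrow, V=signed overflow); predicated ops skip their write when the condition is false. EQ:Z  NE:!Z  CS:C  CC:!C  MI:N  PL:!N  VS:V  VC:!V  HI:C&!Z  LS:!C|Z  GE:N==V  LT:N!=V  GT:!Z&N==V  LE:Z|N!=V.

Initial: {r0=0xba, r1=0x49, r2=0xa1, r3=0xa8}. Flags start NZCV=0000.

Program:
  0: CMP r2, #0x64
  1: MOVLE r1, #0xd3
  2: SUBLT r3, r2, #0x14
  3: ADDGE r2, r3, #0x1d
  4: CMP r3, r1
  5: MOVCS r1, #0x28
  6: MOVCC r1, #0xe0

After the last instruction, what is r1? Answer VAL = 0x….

VAL = 0xe0

[0] flags=0011 → (cmp)
[1] flags=0011 LE?T → r1=0xd3
[2] flags=0011 LT?T → r3=0x8d
[3] flags=0011 GE?F → skip
[4] flags=1000 → (cmp)
[5] flags=1000 CS?F → skip
[6] flags=1000 CC?T → r1=0xe0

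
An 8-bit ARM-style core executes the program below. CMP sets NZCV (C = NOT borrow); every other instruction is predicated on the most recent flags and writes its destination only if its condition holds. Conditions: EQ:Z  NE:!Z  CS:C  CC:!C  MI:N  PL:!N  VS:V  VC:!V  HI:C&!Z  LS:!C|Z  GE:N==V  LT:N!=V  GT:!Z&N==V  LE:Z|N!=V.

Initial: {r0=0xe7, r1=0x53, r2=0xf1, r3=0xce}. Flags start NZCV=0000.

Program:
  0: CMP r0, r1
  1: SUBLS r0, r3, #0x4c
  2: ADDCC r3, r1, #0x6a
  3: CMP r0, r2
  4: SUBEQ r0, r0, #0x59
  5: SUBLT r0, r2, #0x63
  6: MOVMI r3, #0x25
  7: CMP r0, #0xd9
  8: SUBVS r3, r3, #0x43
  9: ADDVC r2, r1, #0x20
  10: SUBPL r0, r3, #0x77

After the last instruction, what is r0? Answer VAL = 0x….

VAL = 0x8e

0: ✓ CMP  NZCV=1010
1: · SUBLS
2: · ADDCC
3: ✓ CMP  NZCV=1000
4: · SUBEQ
5: ✓ SUBLT  r0←0x8e
6: ✓ MOVMI  r3←0x25
7: ✓ CMP  NZCV=1000
8: · SUBVS
9: ✓ ADDVC  r2←0x73
10: · SUBPL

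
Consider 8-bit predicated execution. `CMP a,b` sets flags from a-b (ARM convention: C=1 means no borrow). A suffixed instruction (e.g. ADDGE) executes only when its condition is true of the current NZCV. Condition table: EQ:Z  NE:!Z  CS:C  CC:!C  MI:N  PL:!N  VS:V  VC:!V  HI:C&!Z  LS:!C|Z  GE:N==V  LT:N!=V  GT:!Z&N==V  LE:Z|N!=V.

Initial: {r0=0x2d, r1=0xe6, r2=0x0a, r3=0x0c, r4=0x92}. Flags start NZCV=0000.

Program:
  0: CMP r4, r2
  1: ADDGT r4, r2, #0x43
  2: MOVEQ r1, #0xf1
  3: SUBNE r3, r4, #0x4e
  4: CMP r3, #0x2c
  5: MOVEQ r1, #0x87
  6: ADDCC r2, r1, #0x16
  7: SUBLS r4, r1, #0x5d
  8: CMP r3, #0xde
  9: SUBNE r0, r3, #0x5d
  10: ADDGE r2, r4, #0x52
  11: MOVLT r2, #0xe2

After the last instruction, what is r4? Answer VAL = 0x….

[0] flags=1010 → (cmp)
[1] flags=1010 GT?F → skip
[2] flags=1010 EQ?F → skip
[3] flags=1010 NE?T → r3=0x44
[4] flags=0010 → (cmp)
[5] flags=0010 EQ?F → skip
[6] flags=0010 CC?F → skip
[7] flags=0010 LS?F → skip
[8] flags=0000 → (cmp)
[9] flags=0000 NE?T → r0=0xe7
[10] flags=0000 GE?T → r2=0xe4
[11] flags=0000 LT?F → skip

VAL = 0x92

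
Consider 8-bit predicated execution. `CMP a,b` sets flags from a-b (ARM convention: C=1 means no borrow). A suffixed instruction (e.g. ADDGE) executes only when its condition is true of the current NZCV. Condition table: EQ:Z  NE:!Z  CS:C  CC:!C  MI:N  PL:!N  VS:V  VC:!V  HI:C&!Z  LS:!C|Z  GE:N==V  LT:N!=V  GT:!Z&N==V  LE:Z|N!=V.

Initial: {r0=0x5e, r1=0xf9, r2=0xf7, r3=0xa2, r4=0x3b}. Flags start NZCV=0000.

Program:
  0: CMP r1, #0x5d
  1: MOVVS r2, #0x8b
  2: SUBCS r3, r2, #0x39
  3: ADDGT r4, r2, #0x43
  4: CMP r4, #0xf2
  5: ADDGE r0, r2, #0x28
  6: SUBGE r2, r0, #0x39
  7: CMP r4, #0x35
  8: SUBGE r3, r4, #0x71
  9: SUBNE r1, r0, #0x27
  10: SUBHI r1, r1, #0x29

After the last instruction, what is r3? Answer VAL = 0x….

[0] flags=1010 → (cmp)
[1] flags=1010 VS?F → skip
[2] flags=1010 CS?T → r3=0xbe
[3] flags=1010 GT?F → skip
[4] flags=0000 → (cmp)
[5] flags=0000 GE?T → r0=0x1f
[6] flags=0000 GE?T → r2=0xe6
[7] flags=0010 → (cmp)
[8] flags=0010 GE?T → r3=0xca
[9] flags=0010 NE?T → r1=0xf8
[10] flags=0010 HI?T → r1=0xcf

VAL = 0xca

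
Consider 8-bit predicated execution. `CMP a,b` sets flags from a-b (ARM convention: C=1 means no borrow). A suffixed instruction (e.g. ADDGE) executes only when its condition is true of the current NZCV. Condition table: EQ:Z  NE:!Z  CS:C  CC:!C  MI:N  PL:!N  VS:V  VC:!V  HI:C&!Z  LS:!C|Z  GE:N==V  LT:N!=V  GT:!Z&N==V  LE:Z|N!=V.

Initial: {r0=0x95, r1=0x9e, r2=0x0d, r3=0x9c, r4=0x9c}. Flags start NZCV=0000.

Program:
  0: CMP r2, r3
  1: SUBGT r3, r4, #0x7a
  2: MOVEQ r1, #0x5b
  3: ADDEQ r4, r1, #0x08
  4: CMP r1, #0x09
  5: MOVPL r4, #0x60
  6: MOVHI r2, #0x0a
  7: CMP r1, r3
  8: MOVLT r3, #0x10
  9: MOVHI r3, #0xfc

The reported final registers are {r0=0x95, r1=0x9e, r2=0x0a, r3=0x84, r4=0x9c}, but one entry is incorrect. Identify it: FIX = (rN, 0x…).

[0] flags=0000 → (cmp)
[1] flags=0000 GT?T → r3=0x22
[2] flags=0000 EQ?F → skip
[3] flags=0000 EQ?F → skip
[4] flags=1010 → (cmp)
[5] flags=1010 PL?F → skip
[6] flags=1010 HI?T → r2=0x0a
[7] flags=0011 → (cmp)
[8] flags=0011 LT?T → r3=0x10
[9] flags=0011 HI?T → r3=0xfc

FIX = (r3, 0xfc)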